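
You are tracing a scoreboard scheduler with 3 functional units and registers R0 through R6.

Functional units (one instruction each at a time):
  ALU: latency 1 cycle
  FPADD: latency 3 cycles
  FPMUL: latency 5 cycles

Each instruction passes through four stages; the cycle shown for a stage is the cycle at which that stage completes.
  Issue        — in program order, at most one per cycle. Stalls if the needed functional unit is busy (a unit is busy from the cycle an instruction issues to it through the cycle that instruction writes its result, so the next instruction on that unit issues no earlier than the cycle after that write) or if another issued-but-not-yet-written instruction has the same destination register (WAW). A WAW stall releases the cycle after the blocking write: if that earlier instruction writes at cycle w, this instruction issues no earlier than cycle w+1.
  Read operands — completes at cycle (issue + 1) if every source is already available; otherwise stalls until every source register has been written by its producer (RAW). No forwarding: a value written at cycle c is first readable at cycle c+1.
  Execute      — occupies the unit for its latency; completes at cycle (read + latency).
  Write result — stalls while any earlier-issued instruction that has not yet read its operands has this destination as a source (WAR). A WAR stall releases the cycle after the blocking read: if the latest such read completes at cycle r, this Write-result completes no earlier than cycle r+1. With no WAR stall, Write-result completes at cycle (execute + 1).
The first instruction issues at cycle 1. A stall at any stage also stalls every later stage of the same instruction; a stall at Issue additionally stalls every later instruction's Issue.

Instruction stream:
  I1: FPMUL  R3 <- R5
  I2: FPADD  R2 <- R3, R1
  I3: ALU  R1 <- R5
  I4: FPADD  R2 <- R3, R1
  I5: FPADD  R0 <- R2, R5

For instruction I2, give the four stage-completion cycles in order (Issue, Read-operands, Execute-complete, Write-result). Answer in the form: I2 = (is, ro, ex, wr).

I1  is:1  ro:2  ex:7  wr:8
I2  is:2  ro:9  ex:12  wr:13  — RAW R3: wait I1 write@8
I3  is:3  ro:4  ex:5  wr:10  — WAR R1: wait I2 read@9
I4  is:14  ro:15  ex:18  wr:19  — struct: FPADD busy until I2 writes@13
I5  is:20  ro:21  ex:24  wr:25  — struct: FPADD busy until I4 writes@19

I2 = (2, 9, 12, 13)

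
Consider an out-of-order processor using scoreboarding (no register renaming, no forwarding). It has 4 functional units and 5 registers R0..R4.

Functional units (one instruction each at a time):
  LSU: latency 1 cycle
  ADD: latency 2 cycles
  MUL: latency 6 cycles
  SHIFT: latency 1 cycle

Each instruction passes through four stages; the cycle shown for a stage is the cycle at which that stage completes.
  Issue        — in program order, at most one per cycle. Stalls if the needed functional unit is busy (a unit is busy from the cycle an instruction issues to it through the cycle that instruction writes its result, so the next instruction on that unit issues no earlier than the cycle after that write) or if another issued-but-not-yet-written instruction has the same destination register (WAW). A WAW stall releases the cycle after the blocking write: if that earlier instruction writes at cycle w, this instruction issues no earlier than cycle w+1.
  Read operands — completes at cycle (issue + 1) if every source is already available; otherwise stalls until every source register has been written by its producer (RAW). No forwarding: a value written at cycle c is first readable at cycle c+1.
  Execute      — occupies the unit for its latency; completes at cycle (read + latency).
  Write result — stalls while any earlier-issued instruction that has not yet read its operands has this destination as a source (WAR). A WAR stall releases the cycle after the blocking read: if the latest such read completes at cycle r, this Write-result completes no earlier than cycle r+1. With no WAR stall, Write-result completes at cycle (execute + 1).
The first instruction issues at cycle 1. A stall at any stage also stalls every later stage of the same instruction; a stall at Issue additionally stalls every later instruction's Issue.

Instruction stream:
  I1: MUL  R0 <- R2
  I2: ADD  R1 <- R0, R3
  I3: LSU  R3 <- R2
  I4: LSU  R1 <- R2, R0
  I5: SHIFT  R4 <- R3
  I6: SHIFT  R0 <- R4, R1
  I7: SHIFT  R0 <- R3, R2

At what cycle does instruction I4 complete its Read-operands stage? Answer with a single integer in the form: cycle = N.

cycle = 15

t=1  I1→MUL
t=2  I1 RO; I2→ADD
t=3  I3→LSU
t=4  I3 RO
t=5  I3 EX
t=8  I1 EX
t=9  I1 WR R0
t=10  I2 RO
t=11  I3 WR R3
t=12  I2 EX
t=13  I2 WR R1
t=14  I4→LSU
t=15  I4 RO; I5→SHIFT
t=16  I4 EX; I5 RO
t=17  I4 WR R1; I5 EX
t=18  I5 WR R4
t=19  I6→SHIFT
t=20  I6 RO
t=21  I6 EX
t=22  I6 WR R0
t=23  I7→SHIFT
t=24  I7 RO
t=25  I7 EX
t=26  I7 WR R0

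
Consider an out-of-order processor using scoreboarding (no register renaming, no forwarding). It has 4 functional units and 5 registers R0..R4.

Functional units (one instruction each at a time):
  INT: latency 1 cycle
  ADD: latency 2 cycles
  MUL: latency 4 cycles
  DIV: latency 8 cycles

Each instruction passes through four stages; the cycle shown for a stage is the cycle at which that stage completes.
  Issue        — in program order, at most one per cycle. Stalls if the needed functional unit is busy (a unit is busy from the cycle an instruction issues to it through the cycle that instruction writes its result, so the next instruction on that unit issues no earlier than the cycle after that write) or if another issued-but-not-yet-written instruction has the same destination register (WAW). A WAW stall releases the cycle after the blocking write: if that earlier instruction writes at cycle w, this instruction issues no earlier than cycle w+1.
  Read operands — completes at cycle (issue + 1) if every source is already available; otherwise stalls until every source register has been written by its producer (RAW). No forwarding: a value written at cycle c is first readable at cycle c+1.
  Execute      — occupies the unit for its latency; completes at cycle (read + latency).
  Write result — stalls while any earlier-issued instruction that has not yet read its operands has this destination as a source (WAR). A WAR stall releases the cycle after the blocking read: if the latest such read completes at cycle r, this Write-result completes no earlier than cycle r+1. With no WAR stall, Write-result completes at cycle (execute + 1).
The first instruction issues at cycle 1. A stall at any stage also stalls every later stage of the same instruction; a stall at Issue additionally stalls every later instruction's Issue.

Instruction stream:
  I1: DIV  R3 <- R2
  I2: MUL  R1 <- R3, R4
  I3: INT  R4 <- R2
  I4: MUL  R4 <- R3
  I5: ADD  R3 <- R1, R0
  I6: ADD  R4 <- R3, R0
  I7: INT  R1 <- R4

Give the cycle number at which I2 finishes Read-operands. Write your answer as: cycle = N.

cycle = 12

I1: IS=1 RO=2 EX=10 WR=11
I2: IS=2 RO=12 EX=16 WR=17  [RAW R3: wait I1 write@11]
I3: IS=3 RO=4 EX=5 WR=13  [WAR R4: wait I2 read@12]
I4: IS=18 RO=19 EX=23 WR=24  [struct: MUL busy until I2 writes@17]
I5: IS=19 RO=20 EX=22 WR=23
I6: IS=25 RO=26 EX=28 WR=29  [WAW R4: wait I4 write@24]
I7: IS=26 RO=30 EX=31 WR=32  [RAW R4: wait I6 write@29]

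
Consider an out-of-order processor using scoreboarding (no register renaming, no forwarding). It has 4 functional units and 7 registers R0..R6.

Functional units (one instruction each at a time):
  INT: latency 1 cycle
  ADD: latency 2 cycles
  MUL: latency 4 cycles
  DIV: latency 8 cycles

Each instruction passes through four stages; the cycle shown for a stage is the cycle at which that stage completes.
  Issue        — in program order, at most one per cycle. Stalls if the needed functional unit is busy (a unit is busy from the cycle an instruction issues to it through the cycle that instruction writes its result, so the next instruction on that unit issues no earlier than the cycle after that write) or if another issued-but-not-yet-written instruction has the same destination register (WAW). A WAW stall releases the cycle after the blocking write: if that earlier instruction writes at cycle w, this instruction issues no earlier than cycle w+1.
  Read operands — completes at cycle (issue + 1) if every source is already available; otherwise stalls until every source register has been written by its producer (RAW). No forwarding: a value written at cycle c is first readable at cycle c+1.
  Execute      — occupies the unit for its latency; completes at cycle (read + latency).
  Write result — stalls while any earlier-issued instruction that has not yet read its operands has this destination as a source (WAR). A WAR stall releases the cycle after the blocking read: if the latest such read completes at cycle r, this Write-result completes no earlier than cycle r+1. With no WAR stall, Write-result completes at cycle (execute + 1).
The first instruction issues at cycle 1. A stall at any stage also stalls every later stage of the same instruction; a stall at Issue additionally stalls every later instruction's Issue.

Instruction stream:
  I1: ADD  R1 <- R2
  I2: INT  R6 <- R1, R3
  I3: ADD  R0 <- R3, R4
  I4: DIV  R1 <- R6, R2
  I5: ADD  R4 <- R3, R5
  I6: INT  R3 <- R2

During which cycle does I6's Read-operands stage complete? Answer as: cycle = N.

I1 -> (1, 2, 4, 5)
I2 -> (2, 6, 7, 8)  // RAW R1: wait I1 write@5
I3 -> (6, 7, 9, 10)  // struct: ADD busy until I1 writes@5
I4 -> (7, 9, 17, 18)  // RAW R6: wait I2 write@8
I5 -> (11, 12, 14, 15)  // struct: ADD busy until I3 writes@10
I6 -> (12, 13, 14, 15)

cycle = 13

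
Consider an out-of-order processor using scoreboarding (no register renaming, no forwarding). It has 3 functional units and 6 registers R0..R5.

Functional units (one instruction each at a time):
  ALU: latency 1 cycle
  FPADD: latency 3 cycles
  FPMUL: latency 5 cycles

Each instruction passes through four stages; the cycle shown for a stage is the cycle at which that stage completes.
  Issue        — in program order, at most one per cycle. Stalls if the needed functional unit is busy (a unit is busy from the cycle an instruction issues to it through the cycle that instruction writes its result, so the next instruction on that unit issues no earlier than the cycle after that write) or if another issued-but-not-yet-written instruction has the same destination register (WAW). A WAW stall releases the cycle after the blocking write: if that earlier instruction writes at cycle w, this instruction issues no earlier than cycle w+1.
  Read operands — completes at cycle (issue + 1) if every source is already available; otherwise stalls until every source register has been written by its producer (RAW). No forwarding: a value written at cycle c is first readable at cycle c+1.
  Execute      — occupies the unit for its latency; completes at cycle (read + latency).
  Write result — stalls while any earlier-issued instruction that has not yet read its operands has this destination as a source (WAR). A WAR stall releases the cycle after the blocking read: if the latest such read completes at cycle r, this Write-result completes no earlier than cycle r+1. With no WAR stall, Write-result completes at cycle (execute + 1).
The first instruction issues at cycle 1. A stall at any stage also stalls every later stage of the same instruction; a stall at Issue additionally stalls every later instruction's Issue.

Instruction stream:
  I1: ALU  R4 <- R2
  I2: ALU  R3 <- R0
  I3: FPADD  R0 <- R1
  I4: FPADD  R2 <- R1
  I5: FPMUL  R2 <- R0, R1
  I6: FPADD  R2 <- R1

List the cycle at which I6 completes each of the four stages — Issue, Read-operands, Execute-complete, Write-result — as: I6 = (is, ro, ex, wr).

I6 = (26, 27, 30, 31)

t=1  I1 dispatched to ALU
t=2  I1 operands ready
t=3  I1 complete
t=4  R4←I1
t=5  I2 dispatched to ALU
t=6  I2 operands ready, I3 dispatched to FPADD
t=7  I2 complete, I3 operands ready
t=8  R3←I2
t=10  I3 complete
t=11  R0←I3
t=12  I4 dispatched to FPADD
t=13  I4 operands ready
t=16  I4 complete
t=17  R2←I4
t=18  I5 dispatched to FPMUL
t=19  I5 operands ready
t=24  I5 complete
t=25  R2←I5
t=26  I6 dispatched to FPADD
t=27  I6 operands ready
t=30  I6 complete
t=31  R2←I6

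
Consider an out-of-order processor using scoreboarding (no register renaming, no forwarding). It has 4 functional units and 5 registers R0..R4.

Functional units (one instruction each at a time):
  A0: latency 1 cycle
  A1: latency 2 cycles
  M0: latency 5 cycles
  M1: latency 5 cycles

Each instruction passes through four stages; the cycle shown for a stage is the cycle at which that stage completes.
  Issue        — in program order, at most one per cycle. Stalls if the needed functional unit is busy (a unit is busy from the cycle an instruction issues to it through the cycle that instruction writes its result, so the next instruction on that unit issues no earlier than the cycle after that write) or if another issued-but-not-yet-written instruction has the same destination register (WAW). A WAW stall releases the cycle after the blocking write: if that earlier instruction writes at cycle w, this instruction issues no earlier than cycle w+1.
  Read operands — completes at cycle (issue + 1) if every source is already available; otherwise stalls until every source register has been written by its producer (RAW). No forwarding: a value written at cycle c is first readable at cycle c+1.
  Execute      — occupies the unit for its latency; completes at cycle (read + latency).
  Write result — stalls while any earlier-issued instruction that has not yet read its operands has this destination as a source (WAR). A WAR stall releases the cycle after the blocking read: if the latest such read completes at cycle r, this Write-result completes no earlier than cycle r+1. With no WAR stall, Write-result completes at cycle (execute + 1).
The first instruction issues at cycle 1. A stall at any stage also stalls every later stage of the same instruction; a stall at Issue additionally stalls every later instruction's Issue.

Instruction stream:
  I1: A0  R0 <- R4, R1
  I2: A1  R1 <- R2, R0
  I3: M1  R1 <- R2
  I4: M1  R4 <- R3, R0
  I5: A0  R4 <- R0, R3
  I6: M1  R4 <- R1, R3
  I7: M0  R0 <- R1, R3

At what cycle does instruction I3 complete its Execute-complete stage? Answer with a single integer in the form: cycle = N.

cycle = 15

t=1  I1→A0
t=2  I1 RO | I2→A1
t=3  I1 EX
t=4  I1 WR R0
t=5  I2 RO
t=7  I2 EX
t=8  I2 WR R1
t=9  I3→M1
t=10  I3 RO
t=15  I3 EX
t=16  I3 WR R1
t=17  I4→M1
t=18  I4 RO
t=23  I4 EX
t=24  I4 WR R4
t=25  I5→A0
t=26  I5 RO
t=27  I5 EX
t=28  I5 WR R4
t=29  I6→M1
t=30  I6 RO | I7→M0
t=31  I7 RO
t=35  I6 EX
t=36  I6 WR R4 | I7 EX
t=37  I7 WR R0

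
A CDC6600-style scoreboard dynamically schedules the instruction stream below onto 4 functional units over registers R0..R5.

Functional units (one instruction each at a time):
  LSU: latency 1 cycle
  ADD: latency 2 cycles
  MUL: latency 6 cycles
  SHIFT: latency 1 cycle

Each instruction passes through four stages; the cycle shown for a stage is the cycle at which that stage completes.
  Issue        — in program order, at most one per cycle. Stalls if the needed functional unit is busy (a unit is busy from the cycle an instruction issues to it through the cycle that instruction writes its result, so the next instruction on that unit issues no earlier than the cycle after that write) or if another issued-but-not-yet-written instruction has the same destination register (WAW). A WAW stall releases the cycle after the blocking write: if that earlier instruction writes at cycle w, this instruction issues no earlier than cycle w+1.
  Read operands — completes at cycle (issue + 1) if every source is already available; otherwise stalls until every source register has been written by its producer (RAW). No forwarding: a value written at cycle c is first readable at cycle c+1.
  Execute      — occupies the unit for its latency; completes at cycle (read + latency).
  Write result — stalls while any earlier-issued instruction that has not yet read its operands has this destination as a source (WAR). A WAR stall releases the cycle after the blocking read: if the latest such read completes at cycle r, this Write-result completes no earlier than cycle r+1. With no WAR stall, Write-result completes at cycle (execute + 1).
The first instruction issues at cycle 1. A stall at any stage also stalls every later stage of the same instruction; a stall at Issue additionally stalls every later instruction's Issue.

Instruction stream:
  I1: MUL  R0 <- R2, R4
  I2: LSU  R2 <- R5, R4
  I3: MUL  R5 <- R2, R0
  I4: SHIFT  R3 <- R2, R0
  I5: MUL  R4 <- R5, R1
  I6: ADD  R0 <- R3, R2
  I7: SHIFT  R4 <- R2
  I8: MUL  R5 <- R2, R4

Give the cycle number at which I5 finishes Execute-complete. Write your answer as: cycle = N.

cycle = 26

c1: I1 dispatched to MUL
c2: I1 operands ready; I2 dispatched to LSU
c3: I2 operands ready
c4: I2 complete
c5: R2←I2
c8: I1 complete
c9: R0←I1
c10: I3 dispatched to MUL
c11: I3 operands ready; I4 dispatched to SHIFT
c12: I4 operands ready
c13: I4 complete
c14: R3←I4
c17: I3 complete
c18: R5←I3
c19: I5 dispatched to MUL
c20: I5 operands ready; I6 dispatched to ADD
c21: I6 operands ready
c23: I6 complete
c24: R0←I6
c26: I5 complete
c27: R4←I5
c28: I7 dispatched to SHIFT
c29: I7 operands ready; I8 dispatched to MUL
c30: I7 complete
c31: R4←I7
c32: I8 operands ready
c38: I8 complete
c39: R5←I8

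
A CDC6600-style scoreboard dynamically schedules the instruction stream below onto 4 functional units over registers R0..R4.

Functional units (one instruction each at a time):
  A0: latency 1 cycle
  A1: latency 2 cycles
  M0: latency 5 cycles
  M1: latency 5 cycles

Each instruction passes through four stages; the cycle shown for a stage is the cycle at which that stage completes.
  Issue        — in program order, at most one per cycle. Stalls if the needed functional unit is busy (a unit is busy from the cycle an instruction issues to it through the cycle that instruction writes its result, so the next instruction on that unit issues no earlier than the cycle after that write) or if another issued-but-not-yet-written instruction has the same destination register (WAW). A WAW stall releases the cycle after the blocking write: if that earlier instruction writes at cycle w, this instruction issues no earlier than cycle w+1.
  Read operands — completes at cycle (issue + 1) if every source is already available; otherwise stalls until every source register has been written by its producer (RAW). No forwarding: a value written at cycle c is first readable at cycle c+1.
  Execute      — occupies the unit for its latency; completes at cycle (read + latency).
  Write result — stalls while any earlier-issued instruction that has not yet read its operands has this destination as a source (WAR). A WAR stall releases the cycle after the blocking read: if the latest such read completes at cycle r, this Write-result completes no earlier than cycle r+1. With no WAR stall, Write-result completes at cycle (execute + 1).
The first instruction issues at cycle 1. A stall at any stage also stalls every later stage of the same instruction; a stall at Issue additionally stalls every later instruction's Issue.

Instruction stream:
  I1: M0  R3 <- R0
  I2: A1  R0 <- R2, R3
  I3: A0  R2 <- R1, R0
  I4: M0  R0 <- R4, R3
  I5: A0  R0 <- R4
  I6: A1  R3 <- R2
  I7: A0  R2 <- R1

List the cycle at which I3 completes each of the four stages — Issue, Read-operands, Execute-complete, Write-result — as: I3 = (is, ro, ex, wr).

  I1 | 1 | 2 | 7 | 8
  I2 | 2 | 9 | 11 | 12   RAW R3: wait I1 write@8
  I3 | 3 | 13 | 14 | 15   RAW R0: wait I2 write@12
  I4 | 13 | 14 | 19 | 20   WAW R0: wait I2 write@12
  I5 | 21 | 22 | 23 | 24   WAW R0: wait I4 write@20
  I6 | 22 | 23 | 25 | 26
  I7 | 25 | 26 | 27 | 28   struct: A0 busy until I5 writes@24

I3 = (3, 13, 14, 15)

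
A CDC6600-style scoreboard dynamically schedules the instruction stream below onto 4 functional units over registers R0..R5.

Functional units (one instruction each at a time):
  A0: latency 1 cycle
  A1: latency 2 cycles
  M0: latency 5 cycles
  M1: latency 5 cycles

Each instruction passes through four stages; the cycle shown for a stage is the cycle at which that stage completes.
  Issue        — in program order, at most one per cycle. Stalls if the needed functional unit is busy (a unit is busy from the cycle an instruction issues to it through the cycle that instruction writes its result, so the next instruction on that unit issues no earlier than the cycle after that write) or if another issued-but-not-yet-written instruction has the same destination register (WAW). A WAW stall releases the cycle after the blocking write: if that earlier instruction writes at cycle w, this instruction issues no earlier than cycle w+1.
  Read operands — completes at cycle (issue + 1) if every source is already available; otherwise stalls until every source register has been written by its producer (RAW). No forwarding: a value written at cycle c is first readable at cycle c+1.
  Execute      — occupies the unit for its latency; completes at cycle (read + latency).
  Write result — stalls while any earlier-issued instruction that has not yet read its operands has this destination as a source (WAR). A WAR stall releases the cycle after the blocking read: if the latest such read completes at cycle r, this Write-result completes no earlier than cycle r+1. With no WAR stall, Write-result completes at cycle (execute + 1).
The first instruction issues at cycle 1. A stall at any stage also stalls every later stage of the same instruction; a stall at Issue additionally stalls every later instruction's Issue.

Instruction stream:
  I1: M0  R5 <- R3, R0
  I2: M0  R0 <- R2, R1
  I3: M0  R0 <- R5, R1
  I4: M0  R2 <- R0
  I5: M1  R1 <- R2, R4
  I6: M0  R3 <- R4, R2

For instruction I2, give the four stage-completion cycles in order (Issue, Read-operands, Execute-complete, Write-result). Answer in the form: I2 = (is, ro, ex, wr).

I1: IS=1 RO=2 EX=7 WR=8
I2: IS=9 RO=10 EX=15 WR=16  [struct: M0 busy until I1 writes@8]
I3: IS=17 RO=18 EX=23 WR=24  [struct: M0 busy until I2 writes@16]
I4: IS=25 RO=26 EX=31 WR=32  [struct: M0 busy until I3 writes@24]
I5: IS=26 RO=33 EX=38 WR=39  [RAW R2: wait I4 write@32]
I6: IS=33 RO=34 EX=39 WR=40  [struct: M0 busy until I4 writes@32]

I2 = (9, 10, 15, 16)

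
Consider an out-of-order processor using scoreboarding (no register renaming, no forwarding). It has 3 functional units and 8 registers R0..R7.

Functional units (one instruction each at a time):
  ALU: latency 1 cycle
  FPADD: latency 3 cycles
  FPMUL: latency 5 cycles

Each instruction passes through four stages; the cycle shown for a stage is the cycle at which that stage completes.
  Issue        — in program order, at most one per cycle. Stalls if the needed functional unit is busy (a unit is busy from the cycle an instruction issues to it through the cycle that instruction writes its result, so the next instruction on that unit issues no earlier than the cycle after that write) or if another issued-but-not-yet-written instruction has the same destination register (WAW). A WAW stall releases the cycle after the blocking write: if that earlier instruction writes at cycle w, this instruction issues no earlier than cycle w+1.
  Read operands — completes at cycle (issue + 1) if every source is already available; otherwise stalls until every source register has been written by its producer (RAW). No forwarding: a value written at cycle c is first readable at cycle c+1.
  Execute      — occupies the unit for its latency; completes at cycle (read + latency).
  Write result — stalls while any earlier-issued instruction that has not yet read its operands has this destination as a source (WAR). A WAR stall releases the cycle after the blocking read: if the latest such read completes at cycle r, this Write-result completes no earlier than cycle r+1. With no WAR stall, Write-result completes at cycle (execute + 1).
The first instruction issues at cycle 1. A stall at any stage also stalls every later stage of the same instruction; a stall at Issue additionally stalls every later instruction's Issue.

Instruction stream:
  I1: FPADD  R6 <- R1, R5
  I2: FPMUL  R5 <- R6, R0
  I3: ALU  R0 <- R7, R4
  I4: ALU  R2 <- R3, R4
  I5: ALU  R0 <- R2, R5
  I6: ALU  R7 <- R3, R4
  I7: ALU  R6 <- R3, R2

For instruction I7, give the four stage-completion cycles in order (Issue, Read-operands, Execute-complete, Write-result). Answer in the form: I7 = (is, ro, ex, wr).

I7 = (21, 22, 23, 24)

[1] I1 dispatched to FPADD
[2] I1 operands ready · I2 dispatched to FPMUL
[3] I3 dispatched to ALU
[4] I3 operands ready
[5] I1 complete · I3 complete
[6] R6←I1
[7] I2 operands ready
[8] R0←I3
[9] I4 dispatched to ALU
[10] I4 operands ready
[11] I4 complete
[12] I2 complete · R2←I4
[13] R5←I2 · I5 dispatched to ALU
[14] I5 operands ready
[15] I5 complete
[16] R0←I5
[17] I6 dispatched to ALU
[18] I6 operands ready
[19] I6 complete
[20] R7←I6
[21] I7 dispatched to ALU
[22] I7 operands ready
[23] I7 complete
[24] R6←I7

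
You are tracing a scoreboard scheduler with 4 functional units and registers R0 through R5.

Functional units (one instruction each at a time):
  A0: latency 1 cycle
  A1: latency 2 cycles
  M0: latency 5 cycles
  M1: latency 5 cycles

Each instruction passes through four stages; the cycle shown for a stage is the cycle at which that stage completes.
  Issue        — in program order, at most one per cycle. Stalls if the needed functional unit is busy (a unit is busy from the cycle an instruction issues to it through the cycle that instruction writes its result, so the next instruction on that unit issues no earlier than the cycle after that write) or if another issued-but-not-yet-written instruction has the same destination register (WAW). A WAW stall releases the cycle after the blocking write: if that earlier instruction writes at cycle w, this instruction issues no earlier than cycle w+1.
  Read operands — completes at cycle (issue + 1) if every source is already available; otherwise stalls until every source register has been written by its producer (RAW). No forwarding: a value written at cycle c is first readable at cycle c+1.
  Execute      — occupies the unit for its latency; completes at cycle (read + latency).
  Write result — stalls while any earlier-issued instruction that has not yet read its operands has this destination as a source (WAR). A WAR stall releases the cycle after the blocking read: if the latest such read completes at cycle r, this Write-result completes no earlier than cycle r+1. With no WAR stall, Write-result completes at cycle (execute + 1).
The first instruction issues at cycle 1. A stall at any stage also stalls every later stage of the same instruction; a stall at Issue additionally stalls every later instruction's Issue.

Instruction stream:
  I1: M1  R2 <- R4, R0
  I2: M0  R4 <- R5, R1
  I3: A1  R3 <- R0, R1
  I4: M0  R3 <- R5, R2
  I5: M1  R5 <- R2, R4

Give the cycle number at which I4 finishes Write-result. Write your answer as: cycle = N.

cycle = 17

cycle 1: I1→M1
cycle 2: I1 RO; I2→M0
cycle 3: I2 RO; I3→A1
cycle 4: I3 RO
cycle 6: I3 EX
cycle 7: I1 EX; I3 WR R3
cycle 8: I1 WR R2; I2 EX
cycle 9: I2 WR R4
cycle 10: I4→M0
cycle 11: I4 RO; I5→M1
cycle 12: I5 RO
cycle 16: I4 EX
cycle 17: I4 WR R3; I5 EX
cycle 18: I5 WR R5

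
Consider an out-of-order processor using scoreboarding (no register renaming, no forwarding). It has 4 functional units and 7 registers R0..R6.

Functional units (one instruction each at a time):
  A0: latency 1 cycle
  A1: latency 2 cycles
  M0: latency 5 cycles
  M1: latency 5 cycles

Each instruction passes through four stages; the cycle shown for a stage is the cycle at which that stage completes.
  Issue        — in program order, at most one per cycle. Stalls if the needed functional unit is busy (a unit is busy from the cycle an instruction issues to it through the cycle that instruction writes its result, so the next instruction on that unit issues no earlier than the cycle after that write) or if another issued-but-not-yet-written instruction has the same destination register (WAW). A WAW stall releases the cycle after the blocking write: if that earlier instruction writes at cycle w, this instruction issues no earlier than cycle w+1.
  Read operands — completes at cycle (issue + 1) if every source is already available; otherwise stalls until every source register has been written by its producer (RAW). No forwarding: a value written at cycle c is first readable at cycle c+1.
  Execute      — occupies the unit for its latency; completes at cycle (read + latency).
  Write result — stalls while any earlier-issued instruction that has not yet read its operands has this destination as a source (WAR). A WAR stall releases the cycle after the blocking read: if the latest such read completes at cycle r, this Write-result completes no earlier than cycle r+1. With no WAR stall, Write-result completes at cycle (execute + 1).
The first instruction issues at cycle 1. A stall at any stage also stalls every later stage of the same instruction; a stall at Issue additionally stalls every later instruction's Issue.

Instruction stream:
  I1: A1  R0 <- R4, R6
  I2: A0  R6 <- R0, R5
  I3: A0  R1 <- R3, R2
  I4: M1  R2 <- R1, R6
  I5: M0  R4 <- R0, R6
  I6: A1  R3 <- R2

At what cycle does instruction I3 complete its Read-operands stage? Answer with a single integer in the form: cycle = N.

cycle = 10

I1  is:1  ro:2  ex:4  wr:5
I2  is:2  ro:6  ex:7  wr:8  — RAW R0: wait I1 write@5
I3  is:9  ro:10  ex:11  wr:12  — struct: A0 busy until I2 writes@8
I4  is:10  ro:13  ex:18  wr:19  — RAW R1: wait I3 write@12
I5  is:11  ro:12  ex:17  wr:18
I6  is:12  ro:20  ex:22  wr:23  — RAW R2: wait I4 write@19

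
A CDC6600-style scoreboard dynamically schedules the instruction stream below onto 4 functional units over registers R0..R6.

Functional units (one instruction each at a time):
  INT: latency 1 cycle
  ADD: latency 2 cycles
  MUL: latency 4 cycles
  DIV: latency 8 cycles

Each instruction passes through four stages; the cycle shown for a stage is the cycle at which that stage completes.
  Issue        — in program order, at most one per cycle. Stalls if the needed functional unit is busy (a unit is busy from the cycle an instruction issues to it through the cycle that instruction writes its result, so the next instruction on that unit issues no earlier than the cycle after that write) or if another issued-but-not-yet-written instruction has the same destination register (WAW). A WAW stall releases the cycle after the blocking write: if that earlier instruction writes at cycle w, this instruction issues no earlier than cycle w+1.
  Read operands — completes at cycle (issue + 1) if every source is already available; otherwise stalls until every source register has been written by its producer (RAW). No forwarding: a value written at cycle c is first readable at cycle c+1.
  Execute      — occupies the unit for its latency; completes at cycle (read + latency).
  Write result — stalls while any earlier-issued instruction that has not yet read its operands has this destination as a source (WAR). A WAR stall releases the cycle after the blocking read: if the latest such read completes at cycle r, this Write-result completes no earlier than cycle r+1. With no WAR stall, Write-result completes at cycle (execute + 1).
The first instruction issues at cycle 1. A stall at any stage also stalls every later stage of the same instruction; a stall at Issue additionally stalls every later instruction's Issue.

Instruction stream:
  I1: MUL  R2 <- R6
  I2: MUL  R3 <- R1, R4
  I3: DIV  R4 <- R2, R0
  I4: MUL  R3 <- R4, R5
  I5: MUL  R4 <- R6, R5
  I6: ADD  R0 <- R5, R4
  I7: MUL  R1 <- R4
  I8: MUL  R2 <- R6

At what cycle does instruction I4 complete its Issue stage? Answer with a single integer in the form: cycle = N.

1) issue 1, read 2, done 6, write 7
2) issue 8, read 9, done 13, write 14  <struct: MUL busy until I1 writes@7>
3) issue 9, read 10, done 18, write 19
4) issue 15, read 20, done 24, write 25  <struct: MUL busy until I2 writes@14 / RAW R4: wait I3 write@19>
5) issue 26, read 27, done 31, write 32  <struct: MUL busy until I4 writes@25>
6) issue 27, read 33, done 35, write 36  <RAW R4: wait I5 write@32>
7) issue 33, read 34, done 38, write 39  <struct: MUL busy until I5 writes@32>
8) issue 40, read 41, done 45, write 46  <struct: MUL busy until I7 writes@39>

cycle = 15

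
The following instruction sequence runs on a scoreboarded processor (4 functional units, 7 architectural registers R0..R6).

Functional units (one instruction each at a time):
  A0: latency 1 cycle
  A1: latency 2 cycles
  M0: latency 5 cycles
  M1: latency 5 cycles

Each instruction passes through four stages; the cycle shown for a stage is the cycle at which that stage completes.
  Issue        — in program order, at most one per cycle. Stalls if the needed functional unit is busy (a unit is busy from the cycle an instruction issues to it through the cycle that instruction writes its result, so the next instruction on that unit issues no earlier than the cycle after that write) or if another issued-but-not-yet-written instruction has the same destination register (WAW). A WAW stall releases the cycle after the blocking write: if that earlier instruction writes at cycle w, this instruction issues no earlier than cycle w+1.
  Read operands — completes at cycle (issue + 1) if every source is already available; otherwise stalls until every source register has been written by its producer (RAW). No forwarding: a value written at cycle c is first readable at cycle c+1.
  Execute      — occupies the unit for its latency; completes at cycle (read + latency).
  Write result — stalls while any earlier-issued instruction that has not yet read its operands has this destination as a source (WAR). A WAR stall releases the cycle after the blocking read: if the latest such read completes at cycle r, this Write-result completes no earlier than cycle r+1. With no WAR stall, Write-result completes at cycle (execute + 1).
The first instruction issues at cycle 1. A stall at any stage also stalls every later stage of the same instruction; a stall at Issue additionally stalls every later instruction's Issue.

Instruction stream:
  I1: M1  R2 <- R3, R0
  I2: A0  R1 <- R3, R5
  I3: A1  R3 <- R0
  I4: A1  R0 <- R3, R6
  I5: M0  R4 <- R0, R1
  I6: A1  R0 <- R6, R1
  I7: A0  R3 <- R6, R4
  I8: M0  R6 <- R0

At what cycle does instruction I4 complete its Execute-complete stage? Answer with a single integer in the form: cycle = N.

cycle = 11

[1] issue I1 (M1)
[2] I1 read-ops | issue I2 (A0)
[3] I2 read-ops | issue I3 (A1)
[4] I2 finished on A0 | I3 read-ops
[5] I2→R1
[6] I3 finished on A1
[7] I1 finished on M1 | I3→R3
[8] I1→R2 | issue I4 (A1)
[9] I4 read-ops | issue I5 (M0)
[11] I4 finished on A1
[12] I4→R0
[13] I5 read-ops | issue I6 (A1)
[14] I6 read-ops | issue I7 (A0)
[16] I6 finished on A1
[17] I6→R0
[18] I5 finished on M0
[19] I5→R4
[20] I7 read-ops | issue I8 (M0)
[21] I7 finished on A0 | I8 read-ops
[22] I7→R3
[26] I8 finished on M0
[27] I8→R6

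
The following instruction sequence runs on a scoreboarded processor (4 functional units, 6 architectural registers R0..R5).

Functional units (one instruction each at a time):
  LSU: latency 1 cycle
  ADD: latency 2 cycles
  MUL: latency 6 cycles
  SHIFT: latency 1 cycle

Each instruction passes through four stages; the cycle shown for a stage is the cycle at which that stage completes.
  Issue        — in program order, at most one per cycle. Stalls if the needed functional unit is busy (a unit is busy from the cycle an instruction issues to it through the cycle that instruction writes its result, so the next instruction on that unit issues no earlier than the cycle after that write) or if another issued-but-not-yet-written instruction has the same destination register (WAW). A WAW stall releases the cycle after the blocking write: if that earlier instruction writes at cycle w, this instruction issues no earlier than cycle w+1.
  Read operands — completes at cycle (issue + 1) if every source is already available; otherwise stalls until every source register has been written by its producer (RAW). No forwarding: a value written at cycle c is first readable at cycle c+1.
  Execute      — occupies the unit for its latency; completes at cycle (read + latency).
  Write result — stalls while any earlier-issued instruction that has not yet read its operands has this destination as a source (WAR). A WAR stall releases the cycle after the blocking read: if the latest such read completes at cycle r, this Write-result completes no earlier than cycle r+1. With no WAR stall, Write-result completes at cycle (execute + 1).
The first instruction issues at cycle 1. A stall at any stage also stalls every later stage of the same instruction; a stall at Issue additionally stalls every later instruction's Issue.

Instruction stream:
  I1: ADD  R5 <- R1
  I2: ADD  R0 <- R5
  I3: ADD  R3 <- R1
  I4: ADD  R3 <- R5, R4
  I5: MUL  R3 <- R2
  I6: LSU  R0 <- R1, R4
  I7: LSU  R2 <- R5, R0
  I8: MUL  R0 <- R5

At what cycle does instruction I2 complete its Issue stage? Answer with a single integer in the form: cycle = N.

cycle = 6

[1] I1→ADD
[2] I1 RO
[4] I1 EX
[5] I1 WR R5
[6] I2→ADD
[7] I2 RO
[9] I2 EX
[10] I2 WR R0
[11] I3→ADD
[12] I3 RO
[14] I3 EX
[15] I3 WR R3
[16] I4→ADD
[17] I4 RO
[19] I4 EX
[20] I4 WR R3
[21] I5→MUL
[22] I5 RO · I6→LSU
[23] I6 RO
[24] I6 EX
[25] I6 WR R0
[26] I7→LSU
[27] I7 RO
[28] I5 EX · I7 EX
[29] I5 WR R3 · I7 WR R2
[30] I8→MUL
[31] I8 RO
[37] I8 EX
[38] I8 WR R0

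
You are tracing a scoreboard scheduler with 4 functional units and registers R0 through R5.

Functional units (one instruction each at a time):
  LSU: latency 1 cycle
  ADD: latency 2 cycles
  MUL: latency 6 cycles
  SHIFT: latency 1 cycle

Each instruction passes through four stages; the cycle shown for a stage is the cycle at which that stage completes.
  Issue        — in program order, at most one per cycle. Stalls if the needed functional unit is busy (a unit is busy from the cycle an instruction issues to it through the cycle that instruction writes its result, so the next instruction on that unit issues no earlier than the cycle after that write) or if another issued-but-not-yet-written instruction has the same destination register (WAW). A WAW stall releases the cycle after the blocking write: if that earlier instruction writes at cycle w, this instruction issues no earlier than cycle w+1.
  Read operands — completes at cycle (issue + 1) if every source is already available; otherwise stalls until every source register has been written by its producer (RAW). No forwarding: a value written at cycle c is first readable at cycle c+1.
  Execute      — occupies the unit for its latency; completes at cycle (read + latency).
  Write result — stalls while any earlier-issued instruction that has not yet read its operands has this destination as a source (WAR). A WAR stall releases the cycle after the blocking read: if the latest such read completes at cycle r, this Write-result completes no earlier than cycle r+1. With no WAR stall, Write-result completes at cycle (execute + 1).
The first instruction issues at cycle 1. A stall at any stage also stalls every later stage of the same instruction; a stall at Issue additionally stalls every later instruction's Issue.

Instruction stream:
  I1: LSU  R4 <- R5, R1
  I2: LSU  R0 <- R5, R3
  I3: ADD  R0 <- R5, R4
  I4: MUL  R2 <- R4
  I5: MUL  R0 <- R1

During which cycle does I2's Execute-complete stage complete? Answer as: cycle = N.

cycle = 7

[1] I1 issues→LSU
[2] I1 reads
[3] I1 exec-done
[4] I1 writes R4
[5] I2 issues→LSU
[6] I2 reads
[7] I2 exec-done
[8] I2 writes R0
[9] I3 issues→ADD
[10] I3 reads · I4 issues→MUL
[11] I4 reads
[12] I3 exec-done
[13] I3 writes R0
[17] I4 exec-done
[18] I4 writes R2
[19] I5 issues→MUL
[20] I5 reads
[26] I5 exec-done
[27] I5 writes R0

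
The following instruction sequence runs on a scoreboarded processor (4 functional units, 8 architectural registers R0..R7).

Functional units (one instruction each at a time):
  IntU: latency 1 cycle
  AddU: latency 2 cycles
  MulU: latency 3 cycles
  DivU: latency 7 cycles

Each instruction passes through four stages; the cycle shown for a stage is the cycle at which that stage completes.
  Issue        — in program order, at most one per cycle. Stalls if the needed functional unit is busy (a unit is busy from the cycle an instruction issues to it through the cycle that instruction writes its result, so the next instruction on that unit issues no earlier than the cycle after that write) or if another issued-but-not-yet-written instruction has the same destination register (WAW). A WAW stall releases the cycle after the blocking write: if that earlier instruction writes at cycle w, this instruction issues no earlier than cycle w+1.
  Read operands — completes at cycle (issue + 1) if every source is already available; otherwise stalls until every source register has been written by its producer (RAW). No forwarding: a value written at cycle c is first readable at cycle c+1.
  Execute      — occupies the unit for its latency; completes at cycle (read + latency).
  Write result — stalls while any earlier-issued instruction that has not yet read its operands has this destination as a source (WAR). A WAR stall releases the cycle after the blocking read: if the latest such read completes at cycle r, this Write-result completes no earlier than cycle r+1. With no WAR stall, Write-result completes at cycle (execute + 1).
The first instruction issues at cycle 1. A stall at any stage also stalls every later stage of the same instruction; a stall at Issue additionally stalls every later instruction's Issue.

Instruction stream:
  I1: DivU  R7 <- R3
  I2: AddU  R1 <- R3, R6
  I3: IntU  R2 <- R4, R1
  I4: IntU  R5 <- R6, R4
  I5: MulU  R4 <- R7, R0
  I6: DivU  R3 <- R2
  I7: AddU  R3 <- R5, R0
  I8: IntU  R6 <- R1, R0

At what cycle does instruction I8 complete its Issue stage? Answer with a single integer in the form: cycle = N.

cycle = 23

c1: I1→DivU
c2: I1 RO · I2→AddU
c3: I2 RO · I3→IntU
c5: I2 EX
c6: I2 WR R1
c7: I3 RO
c8: I3 EX
c9: I1 EX · I3 WR R2
c10: I1 WR R7 · I4→IntU
c11: I4 RO · I5→MulU
c12: I4 EX · I5 RO · I6→DivU
c13: I4 WR R5 · I6 RO
c15: I5 EX
c16: I5 WR R4
c20: I6 EX
c21: I6 WR R3
c22: I7→AddU
c23: I7 RO · I8→IntU
c24: I8 RO
c25: I7 EX · I8 EX
c26: I7 WR R3 · I8 WR R6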